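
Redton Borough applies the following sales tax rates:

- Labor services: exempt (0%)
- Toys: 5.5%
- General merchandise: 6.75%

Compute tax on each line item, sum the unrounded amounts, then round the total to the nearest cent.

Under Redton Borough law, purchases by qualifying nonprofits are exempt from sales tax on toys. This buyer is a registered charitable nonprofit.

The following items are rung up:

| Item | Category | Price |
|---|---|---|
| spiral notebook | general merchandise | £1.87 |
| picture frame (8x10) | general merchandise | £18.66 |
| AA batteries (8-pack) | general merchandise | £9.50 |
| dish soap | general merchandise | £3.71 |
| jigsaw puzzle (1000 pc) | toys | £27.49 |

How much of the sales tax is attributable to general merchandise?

£2.28

Spiral notebook £1.87: general merchandise → 6.75% → £0.126225
Picture frame (8x10) £18.66: general merchandise → 6.75% → £1.25955
AA batteries (8-pack) £9.50: general merchandise → 6.75% → £0.64125
Dish soap £3.71: general merchandise → 6.75% → £0.250425
Tax on general merchandise: unrounded sum = £2.27745 → £2.28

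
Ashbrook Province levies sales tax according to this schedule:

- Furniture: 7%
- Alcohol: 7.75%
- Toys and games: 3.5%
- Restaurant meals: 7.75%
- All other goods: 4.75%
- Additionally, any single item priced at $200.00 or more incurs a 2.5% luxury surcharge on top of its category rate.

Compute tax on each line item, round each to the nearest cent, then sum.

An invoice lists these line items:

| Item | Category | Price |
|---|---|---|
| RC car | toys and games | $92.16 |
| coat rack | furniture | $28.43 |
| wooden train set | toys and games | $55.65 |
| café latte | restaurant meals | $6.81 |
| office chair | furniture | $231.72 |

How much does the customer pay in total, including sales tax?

RC car $92.16: toys and games → 3.5% → $3.23
Coat rack $28.43: furniture → 7% → $1.99
Wooden train set $55.65: toys and games → 3.5% → $1.95
Café latte $6.81: restaurant meals → 7.75% → $0.53
Office chair $231.72: furniture → 7% + 2.5% surcharge = 9.5% → $22.01
Subtotal = $414.77; tax = $29.71; total due = $444.48

$444.48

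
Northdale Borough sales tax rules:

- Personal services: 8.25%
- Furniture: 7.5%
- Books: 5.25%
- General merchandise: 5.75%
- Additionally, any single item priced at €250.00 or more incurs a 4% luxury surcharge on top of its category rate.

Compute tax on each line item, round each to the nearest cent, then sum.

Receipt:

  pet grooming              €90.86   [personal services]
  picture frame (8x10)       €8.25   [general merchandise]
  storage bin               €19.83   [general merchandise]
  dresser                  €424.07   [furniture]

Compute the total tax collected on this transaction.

Pet grooming €90.86: personal services → 8.25% → €7.50
Picture frame (8x10) €8.25: general merchandise → 5.75% → €0.47
Storage bin €19.83: general merchandise → 5.75% → €1.14
Dresser €424.07: furniture → 7.5% + 4% surcharge = 11.5% → €48.77
Total tax = €7.50 + €0.47 + €1.14 + €48.77 = €57.88

€57.88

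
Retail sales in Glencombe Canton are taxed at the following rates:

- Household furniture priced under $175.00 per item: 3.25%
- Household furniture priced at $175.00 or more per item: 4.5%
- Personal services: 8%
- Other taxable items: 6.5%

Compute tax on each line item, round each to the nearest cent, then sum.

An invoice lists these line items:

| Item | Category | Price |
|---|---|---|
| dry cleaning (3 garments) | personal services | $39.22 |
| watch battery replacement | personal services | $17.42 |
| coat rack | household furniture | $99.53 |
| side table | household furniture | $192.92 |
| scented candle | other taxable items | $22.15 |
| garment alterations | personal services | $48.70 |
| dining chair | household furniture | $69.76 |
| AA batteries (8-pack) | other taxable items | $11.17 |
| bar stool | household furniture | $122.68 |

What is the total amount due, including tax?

Dry cleaning (3 garments) $39.22: personal services → 8% → $3.14
Watch battery replacement $17.42: personal services → 8% → $1.39
Coat rack $99.53: household furniture, under $175.00 → 3.25% → $3.23
Side table $192.92: household furniture, $175.00 or more → 4.5% → $8.68
Scented candle $22.15: other taxable items → 6.5% → $1.44
Garment alterations $48.70: personal services → 8% → $3.90
Dining chair $69.76: household furniture, under $175.00 → 3.25% → $2.27
AA batteries (8-pack) $11.17: other taxable items → 6.5% → $0.73
Bar stool $122.68: household furniture, under $175.00 → 3.25% → $3.99
Subtotal = $623.55; tax = $28.77; total due = $652.32

$652.32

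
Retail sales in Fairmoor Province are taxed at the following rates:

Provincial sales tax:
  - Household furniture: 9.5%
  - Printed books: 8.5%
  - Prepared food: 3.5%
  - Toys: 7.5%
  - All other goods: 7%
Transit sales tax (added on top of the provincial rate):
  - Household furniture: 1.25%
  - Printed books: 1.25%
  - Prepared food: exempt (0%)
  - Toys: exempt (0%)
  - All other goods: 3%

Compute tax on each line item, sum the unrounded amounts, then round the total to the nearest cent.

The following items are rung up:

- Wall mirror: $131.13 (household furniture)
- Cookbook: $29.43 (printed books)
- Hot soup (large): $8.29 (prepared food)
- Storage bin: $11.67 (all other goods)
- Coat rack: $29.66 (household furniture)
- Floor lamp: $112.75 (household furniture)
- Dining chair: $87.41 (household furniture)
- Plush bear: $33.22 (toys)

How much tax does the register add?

Wall mirror $131.13: household furniture → 9.5% + 1.25% transit = 10.75% → $14.096475
Cookbook $29.43: printed books → 8.5% + 1.25% transit = 9.75% → $2.869425
Hot soup (large) $8.29: prepared food → 3.5% + 0% transit = 3.5% → $0.29015
Storage bin $11.67: all other goods → 7% + 3% transit = 10% → $1.167
Coat rack $29.66: household furniture → 9.5% + 1.25% transit = 10.75% → $3.18845
Floor lamp $112.75: household furniture → 9.5% + 1.25% transit = 10.75% → $12.120625
Dining chair $87.41: household furniture → 9.5% + 1.25% transit = 10.75% → $9.396575
Plush bear $33.22: toys → 7.5% + 0% transit = 7.5% → $2.4915
Unrounded tax sum = $45.6202 → $45.62

$45.62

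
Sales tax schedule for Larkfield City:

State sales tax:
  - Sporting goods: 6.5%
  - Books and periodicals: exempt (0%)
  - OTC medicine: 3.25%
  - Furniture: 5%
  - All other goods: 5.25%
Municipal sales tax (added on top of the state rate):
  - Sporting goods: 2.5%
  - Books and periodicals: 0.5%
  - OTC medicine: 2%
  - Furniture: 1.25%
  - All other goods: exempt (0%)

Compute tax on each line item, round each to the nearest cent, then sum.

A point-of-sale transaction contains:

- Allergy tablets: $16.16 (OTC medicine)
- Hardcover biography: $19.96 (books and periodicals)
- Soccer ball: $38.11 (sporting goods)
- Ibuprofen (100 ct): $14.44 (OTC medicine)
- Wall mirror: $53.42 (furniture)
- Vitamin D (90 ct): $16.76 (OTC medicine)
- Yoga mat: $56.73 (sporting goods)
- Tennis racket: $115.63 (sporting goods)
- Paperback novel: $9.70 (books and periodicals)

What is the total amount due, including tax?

$365.84

Allergy tablets $16.16: OTC medicine → 3.25% + 2% municipal = 5.25% → $0.85
Hardcover biography $19.96: books and periodicals → 0% + 0.5% municipal = 0.5% → $0.10
Soccer ball $38.11: sporting goods → 6.5% + 2.5% municipal = 9% → $3.43
Ibuprofen (100 ct) $14.44: OTC medicine → 3.25% + 2% municipal = 5.25% → $0.76
Wall mirror $53.42: furniture → 5% + 1.25% municipal = 6.25% → $3.34
Vitamin D (90 ct) $16.76: OTC medicine → 3.25% + 2% municipal = 5.25% → $0.88
Yoga mat $56.73: sporting goods → 6.5% + 2.5% municipal = 9% → $5.11
Tennis racket $115.63: sporting goods → 6.5% + 2.5% municipal = 9% → $10.41
Paperback novel $9.70: books and periodicals → 0% + 0.5% municipal = 0.5% → $0.05
Subtotal = $340.91; tax = $24.93; total due = $365.84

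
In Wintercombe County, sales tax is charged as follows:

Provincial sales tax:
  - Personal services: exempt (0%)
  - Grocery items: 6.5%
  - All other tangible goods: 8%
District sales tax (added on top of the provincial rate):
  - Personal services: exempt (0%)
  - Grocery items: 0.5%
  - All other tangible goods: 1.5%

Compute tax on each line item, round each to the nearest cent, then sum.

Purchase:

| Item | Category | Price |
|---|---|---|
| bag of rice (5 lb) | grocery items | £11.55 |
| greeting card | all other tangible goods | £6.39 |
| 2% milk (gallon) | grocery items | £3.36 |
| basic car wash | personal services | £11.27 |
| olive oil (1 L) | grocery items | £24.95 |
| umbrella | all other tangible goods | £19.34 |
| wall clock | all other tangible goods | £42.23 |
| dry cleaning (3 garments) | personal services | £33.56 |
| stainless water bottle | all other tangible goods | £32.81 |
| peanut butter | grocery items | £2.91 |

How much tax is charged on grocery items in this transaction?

Bag of rice (5 lb) £11.55: grocery items → 6.5% + 0.5% district = 7% → £0.81
2% milk (gallon) £3.36: grocery items → 6.5% + 0.5% district = 7% → £0.24
Olive oil (1 L) £24.95: grocery items → 6.5% + 0.5% district = 7% → £1.75
Peanut butter £2.91: grocery items → 6.5% + 0.5% district = 7% → £0.20
Tax on grocery items = £0.81 + £0.24 + £1.75 + £0.20 = £3.00

£3.00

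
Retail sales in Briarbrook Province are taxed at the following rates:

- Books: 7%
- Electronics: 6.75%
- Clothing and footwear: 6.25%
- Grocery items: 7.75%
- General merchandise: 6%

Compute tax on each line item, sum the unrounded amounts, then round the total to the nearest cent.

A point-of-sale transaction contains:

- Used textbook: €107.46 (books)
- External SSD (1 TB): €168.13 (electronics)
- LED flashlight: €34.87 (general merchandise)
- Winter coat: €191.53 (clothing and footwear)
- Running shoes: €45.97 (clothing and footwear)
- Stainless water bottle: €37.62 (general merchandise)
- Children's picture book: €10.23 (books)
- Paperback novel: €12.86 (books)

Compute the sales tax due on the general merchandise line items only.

€4.35

LED flashlight €34.87: general merchandise → 6% → €2.0922
Stainless water bottle €37.62: general merchandise → 6% → €2.2572
Tax on general merchandise: unrounded sum = €4.3494 → €4.35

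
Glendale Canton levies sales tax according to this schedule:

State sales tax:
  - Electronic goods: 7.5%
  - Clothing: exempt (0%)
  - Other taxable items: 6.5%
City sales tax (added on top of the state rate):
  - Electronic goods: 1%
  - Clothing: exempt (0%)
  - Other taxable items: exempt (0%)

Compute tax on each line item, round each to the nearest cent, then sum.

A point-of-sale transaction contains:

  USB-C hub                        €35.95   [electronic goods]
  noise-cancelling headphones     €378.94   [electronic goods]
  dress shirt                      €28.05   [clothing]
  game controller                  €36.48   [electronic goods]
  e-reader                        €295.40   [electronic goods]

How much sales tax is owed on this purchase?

USB-C hub €35.95: electronic goods → 7.5% + 1% city = 8.5% → €3.06
Noise-cancelling headphones €378.94: electronic goods → 7.5% + 1% city = 8.5% → €32.21
Dress shirt €28.05: clothing → 0% + 0% city = 0% → €0.00
Game controller €36.48: electronic goods → 7.5% + 1% city = 8.5% → €3.10
E-reader €295.40: electronic goods → 7.5% + 1% city = 8.5% → €25.11
Total tax = €3.06 + €32.21 + €3.10 + €25.11 = €63.48

€63.48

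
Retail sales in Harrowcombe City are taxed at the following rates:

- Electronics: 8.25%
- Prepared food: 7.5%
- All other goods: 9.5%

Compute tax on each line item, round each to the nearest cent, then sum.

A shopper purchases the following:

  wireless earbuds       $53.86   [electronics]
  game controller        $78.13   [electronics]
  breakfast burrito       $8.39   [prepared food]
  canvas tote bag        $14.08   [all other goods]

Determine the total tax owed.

Wireless earbuds $53.86: electronics → 8.25% → $4.44
Game controller $78.13: electronics → 8.25% → $6.45
Breakfast burrito $8.39: prepared food → 7.5% → $0.63
Canvas tote bag $14.08: all other goods → 9.5% → $1.34
Total tax = $4.44 + $6.45 + $0.63 + $1.34 = $12.86

$12.86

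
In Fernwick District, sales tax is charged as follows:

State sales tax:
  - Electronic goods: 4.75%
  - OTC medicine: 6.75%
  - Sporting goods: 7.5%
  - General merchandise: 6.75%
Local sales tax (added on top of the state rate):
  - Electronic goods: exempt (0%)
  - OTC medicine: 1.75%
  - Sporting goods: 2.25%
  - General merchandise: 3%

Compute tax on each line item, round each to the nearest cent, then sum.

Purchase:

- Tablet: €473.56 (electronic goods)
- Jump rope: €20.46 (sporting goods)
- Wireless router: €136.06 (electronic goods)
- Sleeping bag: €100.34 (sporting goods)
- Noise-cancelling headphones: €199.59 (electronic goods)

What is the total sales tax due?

€50.20

Tablet €473.56: electronic goods → 4.75% + 0% local = 4.75% → €22.49
Jump rope €20.46: sporting goods → 7.5% + 2.25% local = 9.75% → €1.99
Wireless router €136.06: electronic goods → 4.75% + 0% local = 4.75% → €6.46
Sleeping bag €100.34: sporting goods → 7.5% + 2.25% local = 9.75% → €9.78
Noise-cancelling headphones €199.59: electronic goods → 4.75% + 0% local = 4.75% → €9.48
Total tax = €22.49 + €1.99 + €6.46 + €9.78 + €9.48 = €50.20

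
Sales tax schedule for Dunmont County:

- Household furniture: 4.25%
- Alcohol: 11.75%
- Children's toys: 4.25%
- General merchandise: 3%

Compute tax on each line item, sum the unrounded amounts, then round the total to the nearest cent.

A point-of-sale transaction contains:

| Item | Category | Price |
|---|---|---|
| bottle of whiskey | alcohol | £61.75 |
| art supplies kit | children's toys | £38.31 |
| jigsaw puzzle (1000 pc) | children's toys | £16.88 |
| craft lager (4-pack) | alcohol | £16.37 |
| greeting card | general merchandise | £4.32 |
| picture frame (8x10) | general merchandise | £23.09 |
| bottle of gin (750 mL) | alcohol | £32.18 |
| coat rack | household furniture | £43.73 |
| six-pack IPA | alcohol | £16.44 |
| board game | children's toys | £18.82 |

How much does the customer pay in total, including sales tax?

£292.61

Bottle of whiskey £61.75: alcohol → 11.75% → £7.255625
Art supplies kit £38.31: children's toys → 4.25% → £1.628175
Jigsaw puzzle (1000 pc) £16.88: children's toys → 4.25% → £0.7174
Craft lager (4-pack) £16.37: alcohol → 11.75% → £1.923475
Greeting card £4.32: general merchandise → 3% → £0.1296
Picture frame (8x10) £23.09: general merchandise → 3% → £0.6927
Bottle of gin (750 mL) £32.18: alcohol → 11.75% → £3.78115
Coat rack £43.73: household furniture → 4.25% → £1.858525
Six-pack IPA £16.44: alcohol → 11.75% → £1.9317
Board game £18.82: children's toys → 4.25% → £0.79985
Subtotal = £271.89; unrounded tax = £20.7182 → £20.72; total due = £292.61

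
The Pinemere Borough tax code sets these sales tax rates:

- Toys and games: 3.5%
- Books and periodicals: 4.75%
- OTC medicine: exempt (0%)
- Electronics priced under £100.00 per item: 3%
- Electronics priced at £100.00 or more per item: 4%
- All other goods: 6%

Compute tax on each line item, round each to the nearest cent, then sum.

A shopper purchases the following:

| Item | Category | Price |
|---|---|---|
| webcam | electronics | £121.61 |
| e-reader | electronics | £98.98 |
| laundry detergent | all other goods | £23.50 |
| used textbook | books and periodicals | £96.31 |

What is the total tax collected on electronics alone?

Webcam £121.61: electronics, £100.00 or more → 4% → £4.86
E-reader £98.98: electronics, under £100.00 → 3% → £2.97
Tax on electronics = £4.86 + £2.97 = £7.83

£7.83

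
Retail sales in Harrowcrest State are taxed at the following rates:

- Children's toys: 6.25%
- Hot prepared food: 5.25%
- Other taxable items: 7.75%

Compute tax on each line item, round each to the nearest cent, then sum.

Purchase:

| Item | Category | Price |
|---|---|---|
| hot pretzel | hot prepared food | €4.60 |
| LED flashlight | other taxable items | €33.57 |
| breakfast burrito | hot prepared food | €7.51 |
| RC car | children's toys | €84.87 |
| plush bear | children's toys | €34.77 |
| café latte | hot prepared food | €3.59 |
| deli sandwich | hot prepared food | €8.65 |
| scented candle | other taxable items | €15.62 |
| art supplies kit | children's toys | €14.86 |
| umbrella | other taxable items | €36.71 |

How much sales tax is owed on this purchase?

€16.33

Hot pretzel €4.60: hot prepared food → 5.25% → €0.24
LED flashlight €33.57: other taxable items → 7.75% → €2.60
Breakfast burrito €7.51: hot prepared food → 5.25% → €0.39
RC car €84.87: children's toys → 6.25% → €5.30
Plush bear €34.77: children's toys → 6.25% → €2.17
Café latte €3.59: hot prepared food → 5.25% → €0.19
Deli sandwich €8.65: hot prepared food → 5.25% → €0.45
Scented candle €15.62: other taxable items → 7.75% → €1.21
Art supplies kit €14.86: children's toys → 6.25% → €0.93
Umbrella €36.71: other taxable items → 7.75% → €2.85
Total tax = €0.24 + €2.60 + €0.39 + €5.30 + €2.17 + €0.19 + €0.45 + €1.21 + €0.93 + €2.85 = €16.33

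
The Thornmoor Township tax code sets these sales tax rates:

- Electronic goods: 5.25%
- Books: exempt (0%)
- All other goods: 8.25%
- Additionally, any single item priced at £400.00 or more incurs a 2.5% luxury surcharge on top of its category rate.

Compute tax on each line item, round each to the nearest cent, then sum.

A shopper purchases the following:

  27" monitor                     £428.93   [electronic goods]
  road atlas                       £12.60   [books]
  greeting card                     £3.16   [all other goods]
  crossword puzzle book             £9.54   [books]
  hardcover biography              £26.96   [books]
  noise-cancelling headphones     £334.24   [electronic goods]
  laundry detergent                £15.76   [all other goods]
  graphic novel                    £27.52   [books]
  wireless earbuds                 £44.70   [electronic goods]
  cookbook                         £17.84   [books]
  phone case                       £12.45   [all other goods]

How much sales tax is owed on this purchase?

27" monitor £428.93: electronic goods → 5.25% + 2.5% surcharge = 7.75% → £33.24
Road atlas £12.60: books → 0% → £0.00
Greeting card £3.16: all other goods → 8.25% → £0.26
Crossword puzzle book £9.54: books → 0% → £0.00
Hardcover biography £26.96: books → 0% → £0.00
Noise-cancelling headphones £334.24: electronic goods → 5.25% → £17.55
Laundry detergent £15.76: all other goods → 8.25% → £1.30
Graphic novel £27.52: books → 0% → £0.00
Wireless earbuds £44.70: electronic goods → 5.25% → £2.35
Cookbook £17.84: books → 0% → £0.00
Phone case £12.45: all other goods → 8.25% → £1.03
Total tax = £33.24 + £0.26 + £17.55 + £1.30 + £2.35 + £1.03 = £55.73

£55.73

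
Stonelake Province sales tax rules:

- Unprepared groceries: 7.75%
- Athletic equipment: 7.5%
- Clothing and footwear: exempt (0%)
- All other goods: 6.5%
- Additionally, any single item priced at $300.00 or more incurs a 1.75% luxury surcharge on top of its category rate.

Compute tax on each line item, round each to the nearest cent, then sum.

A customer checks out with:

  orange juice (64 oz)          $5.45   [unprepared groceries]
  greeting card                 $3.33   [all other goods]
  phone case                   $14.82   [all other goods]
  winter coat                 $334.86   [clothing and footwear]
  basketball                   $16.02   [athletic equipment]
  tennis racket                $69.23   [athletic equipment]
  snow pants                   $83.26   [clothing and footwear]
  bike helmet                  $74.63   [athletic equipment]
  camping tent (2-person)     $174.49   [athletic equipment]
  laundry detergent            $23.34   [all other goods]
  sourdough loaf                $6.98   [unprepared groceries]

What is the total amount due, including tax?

Orange juice (64 oz) $5.45: unprepared groceries → 7.75% → $0.42
Greeting card $3.33: all other goods → 6.5% → $0.22
Phone case $14.82: all other goods → 6.5% → $0.96
Winter coat $334.86: clothing and footwear → 0% + 1.75% surcharge = 1.75% → $5.86
Basketball $16.02: athletic equipment → 7.5% → $1.20
Tennis racket $69.23: athletic equipment → 7.5% → $5.19
Snow pants $83.26: clothing and footwear → 0% → $0.00
Bike helmet $74.63: athletic equipment → 7.5% → $5.60
Camping tent (2-person) $174.49: athletic equipment → 7.5% → $13.09
Laundry detergent $23.34: all other goods → 6.5% → $1.52
Sourdough loaf $6.98: unprepared groceries → 7.75% → $0.54
Subtotal = $806.41; tax = $34.60; total due = $841.01

$841.01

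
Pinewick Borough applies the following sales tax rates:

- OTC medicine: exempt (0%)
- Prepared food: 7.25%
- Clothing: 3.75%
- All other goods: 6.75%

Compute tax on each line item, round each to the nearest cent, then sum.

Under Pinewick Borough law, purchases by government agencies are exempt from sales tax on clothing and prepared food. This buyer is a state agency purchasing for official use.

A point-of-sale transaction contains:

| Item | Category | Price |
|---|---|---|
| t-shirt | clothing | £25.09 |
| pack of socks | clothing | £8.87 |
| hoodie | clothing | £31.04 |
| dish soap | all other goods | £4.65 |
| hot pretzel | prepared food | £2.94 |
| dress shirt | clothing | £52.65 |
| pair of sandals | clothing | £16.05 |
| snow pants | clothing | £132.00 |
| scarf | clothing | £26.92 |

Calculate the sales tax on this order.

£0.31

T-shirt £25.09: clothing, buyer-exempt → 0% → £0.00
Pack of socks £8.87: clothing, buyer-exempt → 0% → £0.00
Hoodie £31.04: clothing, buyer-exempt → 0% → £0.00
Dish soap £4.65: all other goods → 6.75% → £0.31
Hot pretzel £2.94: prepared food, buyer-exempt → 0% → £0.00
Dress shirt £52.65: clothing, buyer-exempt → 0% → £0.00
Pair of sandals £16.05: clothing, buyer-exempt → 0% → £0.00
Snow pants £132.00: clothing, buyer-exempt → 0% → £0.00
Scarf £26.92: clothing, buyer-exempt → 0% → £0.00
Total tax = £0.31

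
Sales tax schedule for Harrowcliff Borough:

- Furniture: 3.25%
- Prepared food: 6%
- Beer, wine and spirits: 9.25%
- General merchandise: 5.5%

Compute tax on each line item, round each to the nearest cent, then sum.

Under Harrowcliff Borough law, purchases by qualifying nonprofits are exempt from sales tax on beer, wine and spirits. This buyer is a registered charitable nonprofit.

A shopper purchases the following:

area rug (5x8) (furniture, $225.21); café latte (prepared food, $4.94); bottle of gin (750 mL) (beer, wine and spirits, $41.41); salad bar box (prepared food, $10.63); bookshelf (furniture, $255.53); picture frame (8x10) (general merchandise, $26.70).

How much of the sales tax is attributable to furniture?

Area rug (5x8) $225.21: furniture → 3.25% → $7.32
Bookshelf $255.53: furniture → 3.25% → $8.30
Tax on furniture = $7.32 + $8.30 = $15.62

$15.62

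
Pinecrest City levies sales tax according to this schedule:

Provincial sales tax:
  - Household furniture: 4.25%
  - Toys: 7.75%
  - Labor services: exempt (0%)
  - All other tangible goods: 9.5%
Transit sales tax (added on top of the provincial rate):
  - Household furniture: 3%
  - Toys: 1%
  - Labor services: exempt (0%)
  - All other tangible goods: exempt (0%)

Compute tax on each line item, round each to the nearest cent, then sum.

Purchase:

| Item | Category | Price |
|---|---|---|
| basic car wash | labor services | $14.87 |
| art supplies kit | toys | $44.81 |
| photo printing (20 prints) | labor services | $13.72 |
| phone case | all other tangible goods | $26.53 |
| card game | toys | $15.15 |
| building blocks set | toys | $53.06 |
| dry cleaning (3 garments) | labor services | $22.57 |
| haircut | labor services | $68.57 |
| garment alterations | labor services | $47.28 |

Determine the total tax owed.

Basic car wash $14.87: labor services → 0% + 0% transit = 0% → $0.00
Art supplies kit $44.81: toys → 7.75% + 1% transit = 8.75% → $3.92
Photo printing (20 prints) $13.72: labor services → 0% + 0% transit = 0% → $0.00
Phone case $26.53: all other tangible goods → 9.5% + 0% transit = 9.5% → $2.52
Card game $15.15: toys → 7.75% + 1% transit = 8.75% → $1.33
Building blocks set $53.06: toys → 7.75% + 1% transit = 8.75% → $4.64
Dry cleaning (3 garments) $22.57: labor services → 0% + 0% transit = 0% → $0.00
Haircut $68.57: labor services → 0% + 0% transit = 0% → $0.00
Garment alterations $47.28: labor services → 0% + 0% transit = 0% → $0.00
Total tax = $3.92 + $2.52 + $1.33 + $4.64 = $12.41

$12.41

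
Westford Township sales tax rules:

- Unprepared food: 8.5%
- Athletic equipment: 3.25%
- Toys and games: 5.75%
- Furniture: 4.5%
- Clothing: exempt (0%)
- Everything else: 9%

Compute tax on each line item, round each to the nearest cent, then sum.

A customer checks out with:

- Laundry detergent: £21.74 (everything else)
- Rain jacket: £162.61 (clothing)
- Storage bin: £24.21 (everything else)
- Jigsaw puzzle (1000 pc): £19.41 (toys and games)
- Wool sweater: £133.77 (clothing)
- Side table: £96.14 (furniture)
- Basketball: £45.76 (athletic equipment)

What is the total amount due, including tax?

£514.72

Laundry detergent £21.74: everything else → 9% → £1.96
Rain jacket £162.61: clothing → 0% → £0.00
Storage bin £24.21: everything else → 9% → £2.18
Jigsaw puzzle (1000 pc) £19.41: toys and games → 5.75% → £1.12
Wool sweater £133.77: clothing → 0% → £0.00
Side table £96.14: furniture → 4.5% → £4.33
Basketball £45.76: athletic equipment → 3.25% → £1.49
Subtotal = £503.64; tax = £11.08; total due = £514.72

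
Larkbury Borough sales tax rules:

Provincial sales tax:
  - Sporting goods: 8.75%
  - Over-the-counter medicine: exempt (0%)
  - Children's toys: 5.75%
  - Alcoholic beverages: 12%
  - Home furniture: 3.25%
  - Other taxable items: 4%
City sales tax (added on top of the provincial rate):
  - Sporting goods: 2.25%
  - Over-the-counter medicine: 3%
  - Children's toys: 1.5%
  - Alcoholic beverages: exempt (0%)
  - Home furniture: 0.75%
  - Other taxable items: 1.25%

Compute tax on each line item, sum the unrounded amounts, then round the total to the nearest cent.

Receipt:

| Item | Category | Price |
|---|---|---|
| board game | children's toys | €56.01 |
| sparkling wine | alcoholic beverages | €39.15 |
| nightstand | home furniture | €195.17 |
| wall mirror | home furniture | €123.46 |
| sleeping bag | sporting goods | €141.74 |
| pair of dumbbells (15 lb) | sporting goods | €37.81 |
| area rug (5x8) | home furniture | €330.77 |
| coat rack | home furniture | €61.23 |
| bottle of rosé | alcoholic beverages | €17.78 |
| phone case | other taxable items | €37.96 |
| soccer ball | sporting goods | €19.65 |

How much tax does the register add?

€63.22

Board game €56.01: children's toys → 5.75% + 1.5% city = 7.25% → €4.060725
Sparkling wine €39.15: alcoholic beverages → 12% + 0% city = 12% → €4.698
Nightstand €195.17: home furniture → 3.25% + 0.75% city = 4% → €7.8068
Wall mirror €123.46: home furniture → 3.25% + 0.75% city = 4% → €4.9384
Sleeping bag €141.74: sporting goods → 8.75% + 2.25% city = 11% → €15.5914
Pair of dumbbells (15 lb) €37.81: sporting goods → 8.75% + 2.25% city = 11% → €4.1591
Area rug (5x8) €330.77: home furniture → 3.25% + 0.75% city = 4% → €13.2308
Coat rack €61.23: home furniture → 3.25% + 0.75% city = 4% → €2.4492
Bottle of rosé €17.78: alcoholic beverages → 12% + 0% city = 12% → €2.1336
Phone case €37.96: other taxable items → 4% + 1.25% city = 5.25% → €1.9929
Soccer ball €19.65: sporting goods → 8.75% + 2.25% city = 11% → €2.1615
Unrounded tax sum = €63.222425 → €63.22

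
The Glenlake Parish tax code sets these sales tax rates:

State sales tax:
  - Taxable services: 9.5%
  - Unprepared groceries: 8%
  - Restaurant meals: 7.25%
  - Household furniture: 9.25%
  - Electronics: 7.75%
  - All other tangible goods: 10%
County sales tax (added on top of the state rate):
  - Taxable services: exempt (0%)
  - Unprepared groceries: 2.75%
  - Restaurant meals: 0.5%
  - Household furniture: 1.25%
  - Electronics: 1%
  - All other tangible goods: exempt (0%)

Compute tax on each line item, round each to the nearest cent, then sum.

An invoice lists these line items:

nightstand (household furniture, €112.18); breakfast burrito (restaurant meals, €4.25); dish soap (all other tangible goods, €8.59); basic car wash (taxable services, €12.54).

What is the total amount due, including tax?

Nightstand €112.18: household furniture → 9.25% + 1.25% county = 10.5% → €11.78
Breakfast burrito €4.25: restaurant meals → 7.25% + 0.5% county = 7.75% → €0.33
Dish soap €8.59: all other tangible goods → 10% + 0% county = 10% → €0.86
Basic car wash €12.54: taxable services → 9.5% + 0% county = 9.5% → €1.19
Subtotal = €137.56; tax = €14.16; total due = €151.72

€151.72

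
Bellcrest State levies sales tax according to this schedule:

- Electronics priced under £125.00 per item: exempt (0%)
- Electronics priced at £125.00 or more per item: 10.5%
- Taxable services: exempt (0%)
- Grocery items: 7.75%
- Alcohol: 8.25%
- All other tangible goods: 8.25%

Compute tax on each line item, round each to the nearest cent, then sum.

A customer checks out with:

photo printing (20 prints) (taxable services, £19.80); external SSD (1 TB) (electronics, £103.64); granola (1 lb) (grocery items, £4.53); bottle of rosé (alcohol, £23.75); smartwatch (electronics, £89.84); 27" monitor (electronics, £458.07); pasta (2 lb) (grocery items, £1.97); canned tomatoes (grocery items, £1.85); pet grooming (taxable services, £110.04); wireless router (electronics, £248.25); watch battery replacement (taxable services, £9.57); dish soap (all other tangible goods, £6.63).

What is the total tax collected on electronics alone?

£74.17

External SSD (1 TB) £103.64: electronics, under £125.00 → 0% → £0.00
Smartwatch £89.84: electronics, under £125.00 → 0% → £0.00
27" monitor £458.07: electronics, £125.00 or more → 10.5% → £48.10
Wireless router £248.25: electronics, £125.00 or more → 10.5% → £26.07
Tax on electronics = £0.00 + £0.00 + £48.10 + £26.07 = £74.17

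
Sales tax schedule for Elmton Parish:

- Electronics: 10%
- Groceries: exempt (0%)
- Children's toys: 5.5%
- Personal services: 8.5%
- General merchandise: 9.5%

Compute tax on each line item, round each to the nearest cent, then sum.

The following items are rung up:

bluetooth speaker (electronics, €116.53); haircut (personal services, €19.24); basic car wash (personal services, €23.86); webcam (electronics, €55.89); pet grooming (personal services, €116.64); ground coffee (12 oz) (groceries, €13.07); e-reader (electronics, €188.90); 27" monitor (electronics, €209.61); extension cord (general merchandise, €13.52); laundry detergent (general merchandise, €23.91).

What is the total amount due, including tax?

Bluetooth speaker €116.53: electronics → 10% → €11.65
Haircut €19.24: personal services → 8.5% → €1.64
Basic car wash €23.86: personal services → 8.5% → €2.03
Webcam €55.89: electronics → 10% → €5.59
Pet grooming €116.64: personal services → 8.5% → €9.91
Ground coffee (12 oz) €13.07: groceries → 0% → €0.00
E-reader €188.90: electronics → 10% → €18.89
27" monitor €209.61: electronics → 10% → €20.96
Extension cord €13.52: general merchandise → 9.5% → €1.28
Laundry detergent €23.91: general merchandise → 9.5% → €2.27
Subtotal = €781.17; tax = €74.22; total due = €855.39

€855.39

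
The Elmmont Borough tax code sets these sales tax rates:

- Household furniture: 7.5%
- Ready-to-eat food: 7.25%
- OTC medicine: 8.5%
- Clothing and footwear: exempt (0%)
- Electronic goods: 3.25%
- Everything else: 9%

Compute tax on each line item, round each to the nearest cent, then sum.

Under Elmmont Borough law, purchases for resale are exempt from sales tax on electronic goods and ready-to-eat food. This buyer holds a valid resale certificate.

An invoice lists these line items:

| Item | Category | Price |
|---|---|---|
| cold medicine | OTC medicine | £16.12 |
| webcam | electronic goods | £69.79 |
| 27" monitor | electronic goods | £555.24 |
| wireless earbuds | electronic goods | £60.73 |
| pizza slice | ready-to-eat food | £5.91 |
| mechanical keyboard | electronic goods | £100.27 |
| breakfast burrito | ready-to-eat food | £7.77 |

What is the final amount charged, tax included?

Cold medicine £16.12: OTC medicine → 8.5% → £1.37
Webcam £69.79: electronic goods, buyer-exempt → 0% → £0.00
27" monitor £555.24: electronic goods, buyer-exempt → 0% → £0.00
Wireless earbuds £60.73: electronic goods, buyer-exempt → 0% → £0.00
Pizza slice £5.91: ready-to-eat food, buyer-exempt → 0% → £0.00
Mechanical keyboard £100.27: electronic goods, buyer-exempt → 0% → £0.00
Breakfast burrito £7.77: ready-to-eat food, buyer-exempt → 0% → £0.00
Subtotal = £815.83; tax = £1.37; total due = £817.20

£817.20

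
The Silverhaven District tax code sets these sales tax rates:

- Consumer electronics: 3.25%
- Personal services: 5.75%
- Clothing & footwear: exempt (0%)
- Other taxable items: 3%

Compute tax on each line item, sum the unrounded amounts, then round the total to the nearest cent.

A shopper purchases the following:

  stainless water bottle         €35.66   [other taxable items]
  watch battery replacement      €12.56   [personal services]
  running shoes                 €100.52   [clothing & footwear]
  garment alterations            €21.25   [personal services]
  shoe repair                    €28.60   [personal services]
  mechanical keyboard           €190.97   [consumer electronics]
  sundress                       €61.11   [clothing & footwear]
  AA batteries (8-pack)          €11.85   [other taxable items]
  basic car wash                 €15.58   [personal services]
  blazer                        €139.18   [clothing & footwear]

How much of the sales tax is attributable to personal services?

€4.48

Watch battery replacement €12.56: personal services → 5.75% → €0.7222
Garment alterations €21.25: personal services → 5.75% → €1.221875
Shoe repair €28.60: personal services → 5.75% → €1.6445
Basic car wash €15.58: personal services → 5.75% → €0.89585
Tax on personal services: unrounded sum = €4.484425 → €4.48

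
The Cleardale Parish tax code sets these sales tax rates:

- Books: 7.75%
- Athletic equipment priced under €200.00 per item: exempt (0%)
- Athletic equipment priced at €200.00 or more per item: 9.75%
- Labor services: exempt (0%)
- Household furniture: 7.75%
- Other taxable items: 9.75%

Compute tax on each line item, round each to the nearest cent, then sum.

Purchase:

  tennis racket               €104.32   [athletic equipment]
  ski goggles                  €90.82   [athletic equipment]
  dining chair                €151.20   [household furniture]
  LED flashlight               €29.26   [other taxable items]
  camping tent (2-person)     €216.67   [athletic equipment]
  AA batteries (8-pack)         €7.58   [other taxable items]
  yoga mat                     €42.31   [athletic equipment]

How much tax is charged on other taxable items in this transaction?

€3.59

LED flashlight €29.26: other taxable items → 9.75% → €2.85
AA batteries (8-pack) €7.58: other taxable items → 9.75% → €0.74
Tax on other taxable items = €2.85 + €0.74 = €3.59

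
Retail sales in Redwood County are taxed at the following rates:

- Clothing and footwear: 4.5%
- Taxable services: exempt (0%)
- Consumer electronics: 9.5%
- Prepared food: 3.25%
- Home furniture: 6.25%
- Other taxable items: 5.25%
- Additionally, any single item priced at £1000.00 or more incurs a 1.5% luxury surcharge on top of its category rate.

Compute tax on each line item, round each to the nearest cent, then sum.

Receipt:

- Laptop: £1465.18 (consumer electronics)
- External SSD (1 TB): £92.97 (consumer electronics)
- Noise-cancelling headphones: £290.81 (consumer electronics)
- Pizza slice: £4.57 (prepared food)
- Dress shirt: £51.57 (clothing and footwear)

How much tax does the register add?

£200.10

Laptop £1465.18: consumer electronics → 9.5% + 1.5% surcharge = 11% → £161.17
External SSD (1 TB) £92.97: consumer electronics → 9.5% → £8.83
Noise-cancelling headphones £290.81: consumer electronics → 9.5% → £27.63
Pizza slice £4.57: prepared food → 3.25% → £0.15
Dress shirt £51.57: clothing and footwear → 4.5% → £2.32
Total tax = £161.17 + £8.83 + £27.63 + £0.15 + £2.32 = £200.10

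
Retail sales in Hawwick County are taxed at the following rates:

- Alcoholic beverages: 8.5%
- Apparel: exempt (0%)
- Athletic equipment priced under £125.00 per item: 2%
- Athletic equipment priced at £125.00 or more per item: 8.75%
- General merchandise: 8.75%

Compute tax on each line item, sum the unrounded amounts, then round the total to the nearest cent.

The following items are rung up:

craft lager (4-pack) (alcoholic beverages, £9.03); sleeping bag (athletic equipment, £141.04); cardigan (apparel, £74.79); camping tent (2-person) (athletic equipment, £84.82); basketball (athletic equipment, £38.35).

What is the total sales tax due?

£15.57

Craft lager (4-pack) £9.03: alcoholic beverages → 8.5% → £0.76755
Sleeping bag £141.04: athletic equipment, £125.00 or more → 8.75% → £12.341
Cardigan £74.79: apparel → 0% → £0.00
Camping tent (2-person) £84.82: athletic equipment, under £125.00 → 2% → £1.6964
Basketball £38.35: athletic equipment, under £125.00 → 2% → £0.767
Unrounded tax sum = £15.57195 → £15.57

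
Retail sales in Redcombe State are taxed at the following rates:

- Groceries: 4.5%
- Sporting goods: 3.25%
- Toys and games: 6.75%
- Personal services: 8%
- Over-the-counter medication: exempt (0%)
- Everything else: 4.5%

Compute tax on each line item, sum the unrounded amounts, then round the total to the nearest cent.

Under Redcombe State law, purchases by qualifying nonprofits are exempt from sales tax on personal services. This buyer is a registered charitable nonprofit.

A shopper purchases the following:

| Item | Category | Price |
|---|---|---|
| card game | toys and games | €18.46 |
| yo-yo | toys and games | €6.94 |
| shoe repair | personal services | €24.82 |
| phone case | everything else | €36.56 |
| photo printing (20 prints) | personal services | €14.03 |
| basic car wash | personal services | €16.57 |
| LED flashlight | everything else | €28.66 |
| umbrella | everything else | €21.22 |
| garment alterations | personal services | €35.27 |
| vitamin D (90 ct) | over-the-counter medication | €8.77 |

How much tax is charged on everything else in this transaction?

Phone case €36.56: everything else → 4.5% → €1.6452
LED flashlight €28.66: everything else → 4.5% → €1.2897
Umbrella €21.22: everything else → 4.5% → €0.9549
Tax on everything else: unrounded sum = €3.8898 → €3.89

€3.89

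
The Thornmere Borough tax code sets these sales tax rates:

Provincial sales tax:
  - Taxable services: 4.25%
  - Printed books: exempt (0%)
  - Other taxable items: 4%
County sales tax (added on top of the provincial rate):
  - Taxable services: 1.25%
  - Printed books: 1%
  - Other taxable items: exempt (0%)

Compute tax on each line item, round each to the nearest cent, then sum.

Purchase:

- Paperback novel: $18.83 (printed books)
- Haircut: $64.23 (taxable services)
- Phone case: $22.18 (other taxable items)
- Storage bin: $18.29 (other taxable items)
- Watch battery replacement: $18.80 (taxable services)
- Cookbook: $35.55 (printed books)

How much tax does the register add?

$6.73

Paperback novel $18.83: printed books → 0% + 1% county = 1% → $0.19
Haircut $64.23: taxable services → 4.25% + 1.25% county = 5.5% → $3.53
Phone case $22.18: other taxable items → 4% + 0% county = 4% → $0.89
Storage bin $18.29: other taxable items → 4% + 0% county = 4% → $0.73
Watch battery replacement $18.80: taxable services → 4.25% + 1.25% county = 5.5% → $1.03
Cookbook $35.55: printed books → 0% + 1% county = 1% → $0.36
Total tax = $0.19 + $3.53 + $0.89 + $0.73 + $1.03 + $0.36 = $6.73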